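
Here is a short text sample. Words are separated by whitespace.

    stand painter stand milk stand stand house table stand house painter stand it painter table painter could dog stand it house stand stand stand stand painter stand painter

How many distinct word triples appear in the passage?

28 tokens → 26 trigram windows in total.
Repeated trigrams (each contributes count−1 duplicates):
  stand painter stand: 2
  stand stand stand: 2
2 duplicate windows → 26 − 2 = 24 distinct.

24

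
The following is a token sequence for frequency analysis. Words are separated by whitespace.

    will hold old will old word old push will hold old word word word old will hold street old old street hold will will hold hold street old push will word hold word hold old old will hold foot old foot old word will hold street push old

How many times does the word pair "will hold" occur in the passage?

6

Scanning the 47 overlapping bigram windows for "will hold":
  position 1–2: will hold
  position 9–10: will hold
  position 16–17: will hold
  position 24–25: will hold
  position 37–38: will hold
  position 44–45: will hold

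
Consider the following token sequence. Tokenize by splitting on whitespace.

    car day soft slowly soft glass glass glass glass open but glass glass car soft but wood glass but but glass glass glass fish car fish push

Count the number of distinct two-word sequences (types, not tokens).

27 tokens → 26 bigram windows in total.
Repeated bigrams (each contributes count−1 duplicates):
  glass glass: 6
  but glass: 2
6 duplicate windows → 26 − 6 = 20 distinct.

20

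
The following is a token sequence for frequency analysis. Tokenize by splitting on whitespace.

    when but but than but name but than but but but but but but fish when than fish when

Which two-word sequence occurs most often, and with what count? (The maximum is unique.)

"but but", 6 times

Bigram frequencies (highest first):
  but but: 6
  but than: 2
  than but: 2
  fish when: 2
  when but: 1
  but name: 1
  … (4 more, each ≤ 1)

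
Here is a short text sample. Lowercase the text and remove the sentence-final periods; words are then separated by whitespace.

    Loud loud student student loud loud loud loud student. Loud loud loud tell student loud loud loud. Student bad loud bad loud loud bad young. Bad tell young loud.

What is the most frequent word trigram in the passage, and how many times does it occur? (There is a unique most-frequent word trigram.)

"loud loud loud", 4 times

Trigram frequencies (highest first):
  loud loud loud: 4
  loud loud student: 3
  student loud loud: 3
  loud student student: 1
  student student loud: 1
  loud student loud: 1
  … (14 more, each ≤ 1)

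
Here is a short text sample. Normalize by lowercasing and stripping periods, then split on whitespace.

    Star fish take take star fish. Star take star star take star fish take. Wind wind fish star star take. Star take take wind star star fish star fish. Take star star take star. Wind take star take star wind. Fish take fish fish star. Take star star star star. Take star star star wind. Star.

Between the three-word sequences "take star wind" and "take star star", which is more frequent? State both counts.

"take star star" (4 vs 2)

"take star wind": 2 occurrences
"take star star": 4 occurrences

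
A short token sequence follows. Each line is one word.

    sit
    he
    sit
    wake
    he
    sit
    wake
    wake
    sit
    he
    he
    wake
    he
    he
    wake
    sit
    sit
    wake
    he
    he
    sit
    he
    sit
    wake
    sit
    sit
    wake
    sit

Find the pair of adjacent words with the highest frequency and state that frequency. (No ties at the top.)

Bigram frequencies (highest first):
  sit wake: 5
  he sit: 4
  wake sit: 4
  sit he: 3
  wake he: 3
  he he: 3
  … (3 more, each ≤ 2)

"sit wake", 5 times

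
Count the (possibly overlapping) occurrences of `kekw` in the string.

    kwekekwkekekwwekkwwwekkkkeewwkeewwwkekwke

3

Sliding a length-4 window over the 41 characters (38 positions):
  position 4–7: kekw
  position 10–13: kekw
  position 36–39: kekw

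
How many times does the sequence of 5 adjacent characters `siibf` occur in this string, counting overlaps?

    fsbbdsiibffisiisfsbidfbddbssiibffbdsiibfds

3

Sliding a length-5 window over the 42 characters (38 positions):
  position 6–10: siibf
  position 28–32: siibf
  position 36–40: siibf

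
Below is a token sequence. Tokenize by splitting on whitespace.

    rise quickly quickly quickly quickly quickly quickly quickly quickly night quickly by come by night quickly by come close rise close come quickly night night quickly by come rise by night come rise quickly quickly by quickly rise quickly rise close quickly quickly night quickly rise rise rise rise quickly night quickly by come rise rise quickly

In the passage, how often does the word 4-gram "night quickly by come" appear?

4

Scanning the 54 overlapping 4-gram windows for "night quickly by come":
  position 10–13: night quickly by come
  position 15–18: night quickly by come
  position 25–28: night quickly by come
  position 51–54: night quickly by come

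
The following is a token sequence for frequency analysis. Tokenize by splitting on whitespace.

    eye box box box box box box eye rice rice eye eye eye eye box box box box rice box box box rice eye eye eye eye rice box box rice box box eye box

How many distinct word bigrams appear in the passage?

35 tokens → 34 bigram windows in total.
Repeated bigrams (each contributes count−1 duplicates):
  box box: 12
  eye eye: 6
  box rice: 3
  eye box: 3
  rice box: 3
  box eye: 2
  eye rice: 2
  rice eye: 2
25 duplicate windows → 34 − 25 = 9 distinct.

9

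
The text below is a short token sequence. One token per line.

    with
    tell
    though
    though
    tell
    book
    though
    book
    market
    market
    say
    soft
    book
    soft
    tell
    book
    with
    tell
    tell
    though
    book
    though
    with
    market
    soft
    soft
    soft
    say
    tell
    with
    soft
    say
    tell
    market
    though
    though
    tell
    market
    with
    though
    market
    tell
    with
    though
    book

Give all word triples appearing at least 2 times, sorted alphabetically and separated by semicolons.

Trigram counts meeting the condition (at least 2 times):
  soft say tell: 2
  though though tell: 2

soft say tell; though though tell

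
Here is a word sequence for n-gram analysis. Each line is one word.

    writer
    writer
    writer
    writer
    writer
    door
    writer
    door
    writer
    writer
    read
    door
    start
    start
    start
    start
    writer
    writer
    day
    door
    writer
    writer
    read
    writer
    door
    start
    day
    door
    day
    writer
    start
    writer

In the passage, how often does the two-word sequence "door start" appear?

Scanning the 31 overlapping bigram windows for "door start":
  position 12–13: door start
  position 25–26: door start

2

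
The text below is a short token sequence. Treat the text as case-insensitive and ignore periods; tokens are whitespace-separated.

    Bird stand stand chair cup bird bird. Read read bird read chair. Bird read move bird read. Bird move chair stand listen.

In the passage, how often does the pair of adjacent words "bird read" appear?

Scanning the 21 overlapping bigram windows for "bird read":
  position 7–8: bird read
  position 10–11: bird read
  position 13–14: bird read
  position 16–17: bird read

4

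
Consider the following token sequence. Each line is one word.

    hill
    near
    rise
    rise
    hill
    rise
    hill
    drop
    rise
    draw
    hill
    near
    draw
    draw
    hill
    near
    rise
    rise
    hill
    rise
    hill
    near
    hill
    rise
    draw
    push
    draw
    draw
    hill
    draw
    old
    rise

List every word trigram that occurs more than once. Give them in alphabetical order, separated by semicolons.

Trigram counts meeting the condition (more than once):
  draw draw hill: 2
  draw hill near: 2
  hill near rise: 2
  hill rise hill: 2
  near rise rise: 2
  rise hill rise: 2
  rise rise hill: 2

draw draw hill; draw hill near; hill near rise; hill rise hill; near rise rise; rise hill rise; rise rise hill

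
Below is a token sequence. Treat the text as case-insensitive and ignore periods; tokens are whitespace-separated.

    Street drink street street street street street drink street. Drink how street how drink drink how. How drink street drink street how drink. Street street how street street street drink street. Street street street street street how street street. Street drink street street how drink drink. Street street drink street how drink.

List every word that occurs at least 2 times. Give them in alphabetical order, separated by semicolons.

Unigram counts meeting the condition (at least 2 times):
  drink: 14
  how: 9
  street: 29

drink; how; street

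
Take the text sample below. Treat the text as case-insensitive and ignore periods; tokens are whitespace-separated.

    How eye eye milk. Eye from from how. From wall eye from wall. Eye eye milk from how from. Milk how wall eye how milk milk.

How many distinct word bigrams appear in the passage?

26 tokens → 25 bigram windows in total.
Repeated bigrams (each contributes count−1 duplicates):
  wall eye: 3
  eye eye: 2
  eye from: 2
  eye milk: 2
  from how: 2
  from wall: 2
  how from: 2
8 duplicate windows → 25 − 8 = 17 distinct.

17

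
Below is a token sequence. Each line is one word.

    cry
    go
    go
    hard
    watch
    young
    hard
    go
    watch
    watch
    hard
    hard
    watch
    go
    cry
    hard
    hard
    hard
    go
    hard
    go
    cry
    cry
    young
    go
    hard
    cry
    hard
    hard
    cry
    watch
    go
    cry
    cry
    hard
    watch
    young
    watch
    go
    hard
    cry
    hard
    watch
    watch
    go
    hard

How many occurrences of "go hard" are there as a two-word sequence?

5

Scanning the 45 overlapping bigram windows for "go hard":
  position 3–4: go hard
  position 19–20: go hard
  position 25–26: go hard
  position 39–40: go hard
  position 45–46: go hard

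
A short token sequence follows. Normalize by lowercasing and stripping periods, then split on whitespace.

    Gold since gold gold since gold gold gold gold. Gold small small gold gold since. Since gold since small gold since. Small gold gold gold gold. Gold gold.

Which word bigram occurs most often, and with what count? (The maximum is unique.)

"gold gold", 11 times

Bigram frequencies (highest first):
  gold gold: 11
  gold since: 5
  since gold: 3
  small gold: 3
  since small: 2
  gold small: 1
  … (2 more, each ≤ 1)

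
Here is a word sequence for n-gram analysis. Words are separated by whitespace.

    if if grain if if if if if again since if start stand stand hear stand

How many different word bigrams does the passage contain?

11

16 tokens → 15 bigram windows in total.
Repeated bigrams (each contributes count−1 duplicates):
  if if: 5
4 duplicate windows → 15 − 4 = 11 distinct.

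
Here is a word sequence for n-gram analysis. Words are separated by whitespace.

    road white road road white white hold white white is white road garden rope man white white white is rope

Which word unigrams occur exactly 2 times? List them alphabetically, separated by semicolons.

is; rope

Unigram counts meeting the condition (exactly 2 times):
  is: 2
  rope: 2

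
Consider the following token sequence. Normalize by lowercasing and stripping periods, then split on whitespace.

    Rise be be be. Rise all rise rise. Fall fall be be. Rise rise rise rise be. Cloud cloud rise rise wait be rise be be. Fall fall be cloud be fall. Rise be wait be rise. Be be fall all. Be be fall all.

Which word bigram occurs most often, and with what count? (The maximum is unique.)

Bigram frequencies (highest first):
  be be: 6
  rise be: 5
  rise rise: 5
  be rise: 4
  be fall: 4
  fall fall: 2
  … (14 more, each ≤ 2)

"be be", 6 times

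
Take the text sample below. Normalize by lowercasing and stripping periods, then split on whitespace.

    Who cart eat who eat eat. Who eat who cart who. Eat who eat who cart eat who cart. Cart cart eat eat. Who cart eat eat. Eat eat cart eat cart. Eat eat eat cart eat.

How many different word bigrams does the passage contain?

37 tokens → 36 bigram windows in total.
Repeated bigrams (each contributes count−1 duplicates):
  cart eat: 7
  eat eat: 7
  eat who: 7
  who cart: 5
  who eat: 4
  eat cart: 3
  cart cart: 2
28 duplicate windows → 36 − 28 = 8 distinct.

8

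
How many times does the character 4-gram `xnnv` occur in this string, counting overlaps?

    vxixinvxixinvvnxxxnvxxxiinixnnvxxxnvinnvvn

Sliding a length-4 window over the 42 characters (39 positions):
  position 28–31: xnnv

1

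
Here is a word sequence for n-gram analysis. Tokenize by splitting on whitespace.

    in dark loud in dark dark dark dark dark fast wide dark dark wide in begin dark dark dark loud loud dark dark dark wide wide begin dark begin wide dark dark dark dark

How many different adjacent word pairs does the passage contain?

34 tokens → 33 bigram windows in total.
Repeated bigrams (each contributes count−1 duplicates):
  dark dark: 12
  begin dark: 2
  dark loud: 2
  dark wide: 2
  in dark: 2
  wide dark: 2
16 duplicate windows → 33 − 16 = 17 distinct.

17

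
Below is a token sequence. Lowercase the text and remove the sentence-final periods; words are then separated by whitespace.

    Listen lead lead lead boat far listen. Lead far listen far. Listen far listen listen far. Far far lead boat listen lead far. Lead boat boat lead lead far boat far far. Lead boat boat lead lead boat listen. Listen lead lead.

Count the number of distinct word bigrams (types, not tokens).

42 tokens → 41 bigram windows in total.
Repeated bigrams (each contributes count−1 duplicates):
  lead boat: 5
  lead lead: 5
  far listen: 4
  listen lead: 4
  far far: 3
  far lead: 3
  lead far: 3
  listen far: 3
  … (5 more repeated)
27 duplicate windows → 41 − 27 = 14 distinct.

14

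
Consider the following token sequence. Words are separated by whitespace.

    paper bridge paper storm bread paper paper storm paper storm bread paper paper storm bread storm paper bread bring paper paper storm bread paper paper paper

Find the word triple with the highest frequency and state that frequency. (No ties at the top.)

Trigram frequencies (highest first):
  paper storm bread: 4
  storm bread paper: 3
  bread paper paper: 3
  paper paper storm: 3
  paper bridge paper: 1
  bridge paper storm: 1
  … (9 more, each ≤ 1)

"paper storm bread", 4 times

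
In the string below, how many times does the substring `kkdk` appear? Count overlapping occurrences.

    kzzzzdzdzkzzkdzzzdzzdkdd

0

Sliding a length-4 window over the 24 characters (21 positions):
  (no match at any position)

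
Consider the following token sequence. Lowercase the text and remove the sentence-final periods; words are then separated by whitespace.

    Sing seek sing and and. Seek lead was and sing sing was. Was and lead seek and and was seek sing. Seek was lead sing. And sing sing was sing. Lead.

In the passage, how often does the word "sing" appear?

Scanning the 31 tokens for "sing":
  position 1: sing
  position 3: sing
  position 10: sing
  position 11: sing
  position 21: sing
  position 25: sing
  position 27: sing
  position 28: sing
  position 30: sing

9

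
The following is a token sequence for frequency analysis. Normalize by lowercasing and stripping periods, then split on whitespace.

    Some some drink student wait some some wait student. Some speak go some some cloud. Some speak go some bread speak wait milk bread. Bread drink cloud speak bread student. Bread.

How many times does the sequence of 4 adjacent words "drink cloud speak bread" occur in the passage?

Scanning the 28 overlapping 4-gram windows for "drink cloud speak bread":
  position 26–29: drink cloud speak bread

1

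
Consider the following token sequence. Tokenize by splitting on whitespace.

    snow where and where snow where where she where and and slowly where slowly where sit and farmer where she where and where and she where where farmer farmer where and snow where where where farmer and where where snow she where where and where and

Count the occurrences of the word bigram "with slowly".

Scanning the 45 overlapping bigram windows for "with slowly":
  (none found)

0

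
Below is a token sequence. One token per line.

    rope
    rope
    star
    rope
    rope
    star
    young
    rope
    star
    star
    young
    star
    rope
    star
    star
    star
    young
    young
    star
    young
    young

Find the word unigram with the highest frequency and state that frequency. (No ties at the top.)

"star", 9 times

Unigram frequencies (highest first):
  star: 9
  rope: 6
  young: 6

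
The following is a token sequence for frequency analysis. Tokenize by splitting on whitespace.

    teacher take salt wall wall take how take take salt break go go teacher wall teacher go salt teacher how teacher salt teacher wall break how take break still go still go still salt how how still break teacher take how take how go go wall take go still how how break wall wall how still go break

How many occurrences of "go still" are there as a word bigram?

3

Scanning the 57 overlapping bigram windows for "go still":
  position 30–31: go still
  position 32–33: go still
  position 48–49: go still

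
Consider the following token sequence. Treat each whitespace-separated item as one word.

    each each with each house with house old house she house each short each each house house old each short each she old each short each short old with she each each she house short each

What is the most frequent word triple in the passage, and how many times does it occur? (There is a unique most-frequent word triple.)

Trigram frequencies (highest first):
  each short each: 3
  old each short: 2
  each each with: 1
  each with each: 1
  with each house: 1
  each house with: 1
  … (25 more, each ≤ 1)

"each short each", 3 times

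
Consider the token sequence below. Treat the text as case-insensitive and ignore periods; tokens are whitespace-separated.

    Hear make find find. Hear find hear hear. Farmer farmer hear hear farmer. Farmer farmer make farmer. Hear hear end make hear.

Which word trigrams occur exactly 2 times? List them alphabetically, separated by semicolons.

Trigram counts meeting the condition (exactly 2 times):
  farmer hear hear: 2
  hear farmer farmer: 2
  hear hear farmer: 2

farmer hear hear; hear farmer farmer; hear hear farmer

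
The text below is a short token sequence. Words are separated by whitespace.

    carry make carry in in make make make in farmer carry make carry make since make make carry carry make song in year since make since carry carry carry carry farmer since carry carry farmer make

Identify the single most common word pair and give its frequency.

"carry carry", 5 times

Bigram frequencies (highest first):
  carry carry: 5
  carry make: 4
  make carry: 3
  make make: 3
  make since: 2
  since make: 2
  … (14 more, each ≤ 2)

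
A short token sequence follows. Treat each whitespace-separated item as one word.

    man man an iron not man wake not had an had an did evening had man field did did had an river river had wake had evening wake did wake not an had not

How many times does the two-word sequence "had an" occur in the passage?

3

Scanning the 33 overlapping bigram windows for "had an":
  position 9–10: had an
  position 11–12: had an
  position 20–21: had an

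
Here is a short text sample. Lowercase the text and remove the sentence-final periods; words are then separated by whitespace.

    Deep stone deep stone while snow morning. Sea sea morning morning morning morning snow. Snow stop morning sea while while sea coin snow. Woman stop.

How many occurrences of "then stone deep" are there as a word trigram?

0

Scanning the 23 overlapping trigram windows for "then stone deep":
  (none found)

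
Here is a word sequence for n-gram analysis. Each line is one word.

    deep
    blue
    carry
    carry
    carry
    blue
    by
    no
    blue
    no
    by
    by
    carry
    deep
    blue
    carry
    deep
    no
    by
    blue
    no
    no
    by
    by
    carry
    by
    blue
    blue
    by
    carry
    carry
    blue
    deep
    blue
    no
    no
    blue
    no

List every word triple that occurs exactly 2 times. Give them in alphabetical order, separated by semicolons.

Trigram counts meeting the condition (exactly 2 times):
  blue no no: 2
  by by carry: 2
  carry carry blue: 2
  deep blue carry: 2
  no blue no: 2
  no by by: 2

blue no no; by by carry; carry carry blue; deep blue carry; no blue no; no by by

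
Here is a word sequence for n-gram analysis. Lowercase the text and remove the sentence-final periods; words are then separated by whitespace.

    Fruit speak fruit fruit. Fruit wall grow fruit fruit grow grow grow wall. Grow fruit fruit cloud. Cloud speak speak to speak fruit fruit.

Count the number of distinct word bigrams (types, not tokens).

15

24 tokens → 23 bigram windows in total.
Repeated bigrams (each contributes count−1 duplicates):
  fruit fruit: 5
  grow fruit: 2
  grow grow: 2
  speak fruit: 2
  wall grow: 2
8 duplicate windows → 23 − 8 = 15 distinct.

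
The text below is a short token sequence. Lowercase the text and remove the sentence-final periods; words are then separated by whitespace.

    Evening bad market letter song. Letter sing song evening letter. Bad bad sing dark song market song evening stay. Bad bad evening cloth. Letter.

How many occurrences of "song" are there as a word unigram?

4

Scanning the 24 tokens for "song":
  position 5: song
  position 8: song
  position 15: song
  position 17: song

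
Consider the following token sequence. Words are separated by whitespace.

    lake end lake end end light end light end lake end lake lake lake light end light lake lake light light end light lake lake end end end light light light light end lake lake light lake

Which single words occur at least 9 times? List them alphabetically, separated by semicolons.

end; lake; light

Unigram counts meeting the condition (at least 9 times):
  end: 12
  lake: 13
  light: 12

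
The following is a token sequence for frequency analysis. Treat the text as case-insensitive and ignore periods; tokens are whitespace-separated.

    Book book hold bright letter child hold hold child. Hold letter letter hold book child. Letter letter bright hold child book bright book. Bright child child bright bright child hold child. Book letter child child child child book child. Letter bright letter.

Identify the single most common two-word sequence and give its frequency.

Bigram frequencies (highest first):
  child child: 4
  child hold: 3
  hold child: 3
  child book: 3
  bright letter: 2
  letter child: 2
  … (18 more, each ≤ 2)

"child child", 4 times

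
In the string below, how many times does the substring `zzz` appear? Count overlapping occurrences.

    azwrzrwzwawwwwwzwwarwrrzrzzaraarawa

Sliding a length-3 window over the 35 characters (33 positions):
  (no match at any position)

0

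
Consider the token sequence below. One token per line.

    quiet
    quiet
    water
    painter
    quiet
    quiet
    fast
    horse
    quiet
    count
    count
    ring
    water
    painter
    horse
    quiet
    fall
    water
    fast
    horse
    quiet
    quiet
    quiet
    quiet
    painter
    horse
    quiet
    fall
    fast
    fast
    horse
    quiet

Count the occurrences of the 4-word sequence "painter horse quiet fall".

2

Scanning the 29 overlapping 4-gram windows for "painter horse quiet fall":
  position 14–17: painter horse quiet fall
  position 25–28: painter horse quiet fall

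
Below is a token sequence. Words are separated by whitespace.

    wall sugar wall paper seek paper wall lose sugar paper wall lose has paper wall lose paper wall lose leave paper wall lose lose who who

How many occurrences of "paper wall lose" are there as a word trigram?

5

Scanning the 24 overlapping trigram windows for "paper wall lose":
  position 6–8: paper wall lose
  position 10–12: paper wall lose
  position 14–16: paper wall lose
  position 17–19: paper wall lose
  position 21–23: paper wall lose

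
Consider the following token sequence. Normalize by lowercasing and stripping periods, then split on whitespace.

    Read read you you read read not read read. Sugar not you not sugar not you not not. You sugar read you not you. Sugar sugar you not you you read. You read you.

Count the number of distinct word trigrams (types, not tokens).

26

34 tokens → 32 trigram windows in total.
Repeated trigrams (each contributes count−1 duplicates):
  not you not: 2
  not you sugar: 2
  sugar not you: 2
  you not you: 2
  you read you: 2
  you you read: 2
6 duplicate windows → 32 − 6 = 26 distinct.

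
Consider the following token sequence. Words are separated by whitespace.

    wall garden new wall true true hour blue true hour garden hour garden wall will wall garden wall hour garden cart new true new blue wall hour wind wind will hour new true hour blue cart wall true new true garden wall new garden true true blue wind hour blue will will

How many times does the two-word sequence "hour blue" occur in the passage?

Scanning the 51 overlapping bigram windows for "hour blue":
  position 7–8: hour blue
  position 34–35: hour blue
  position 49–50: hour blue

3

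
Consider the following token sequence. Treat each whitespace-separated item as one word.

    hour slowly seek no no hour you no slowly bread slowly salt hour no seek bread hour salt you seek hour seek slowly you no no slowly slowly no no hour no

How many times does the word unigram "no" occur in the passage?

Scanning the 32 tokens for "no":
  position 4: no
  position 5: no
  position 8: no
  position 14: no
  position 25: no
  position 26: no
  position 29: no
  position 30: no
  position 32: no

9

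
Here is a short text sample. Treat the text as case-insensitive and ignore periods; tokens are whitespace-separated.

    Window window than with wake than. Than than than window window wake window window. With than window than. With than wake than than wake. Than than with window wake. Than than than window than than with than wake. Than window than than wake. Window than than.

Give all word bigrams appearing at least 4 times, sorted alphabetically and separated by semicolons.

than than; than wake; than window; than with; wake than; window than

Bigram counts meeting the condition (at least 4 times):
  than than: 10
  than wake: 4
  than window: 4
  than with: 4
  wake than: 5
  window than: 5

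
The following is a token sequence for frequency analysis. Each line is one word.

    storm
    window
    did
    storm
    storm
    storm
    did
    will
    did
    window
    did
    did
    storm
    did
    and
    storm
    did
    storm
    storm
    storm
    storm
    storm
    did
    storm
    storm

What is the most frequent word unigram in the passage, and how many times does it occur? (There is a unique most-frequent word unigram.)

"storm", 13 times

Unigram frequencies (highest first):
  storm: 13
  did: 8
  window: 2
  will: 1
  and: 1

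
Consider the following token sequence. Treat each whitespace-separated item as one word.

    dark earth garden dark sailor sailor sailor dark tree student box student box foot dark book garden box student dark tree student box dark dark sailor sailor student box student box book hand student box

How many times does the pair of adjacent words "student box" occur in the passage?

Scanning the 34 overlapping bigram windows for "student box":
  position 10–11: student box
  position 12–13: student box
  position 22–23: student box
  position 28–29: student box
  position 30–31: student box
  position 34–35: student box

6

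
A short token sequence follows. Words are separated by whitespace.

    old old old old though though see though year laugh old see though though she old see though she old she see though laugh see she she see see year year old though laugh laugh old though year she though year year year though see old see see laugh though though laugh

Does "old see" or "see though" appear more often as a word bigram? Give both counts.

"see though" (4 vs 3)

"old see": 3 occurrences
"see though": 4 occurrences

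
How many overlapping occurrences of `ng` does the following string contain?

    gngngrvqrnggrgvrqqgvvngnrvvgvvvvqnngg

Sliding a length-2 window over the 37 characters (36 positions):
  position 2–3: ng
  position 4–5: ng
  position 10–11: ng
  position 22–23: ng
  position 35–36: ng

5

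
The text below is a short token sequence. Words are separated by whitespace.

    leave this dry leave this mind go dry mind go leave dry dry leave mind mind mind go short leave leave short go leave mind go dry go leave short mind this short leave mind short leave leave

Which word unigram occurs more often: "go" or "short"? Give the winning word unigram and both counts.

"go" (6 vs 5)

"go": 6 occurrences
"short": 5 occurrences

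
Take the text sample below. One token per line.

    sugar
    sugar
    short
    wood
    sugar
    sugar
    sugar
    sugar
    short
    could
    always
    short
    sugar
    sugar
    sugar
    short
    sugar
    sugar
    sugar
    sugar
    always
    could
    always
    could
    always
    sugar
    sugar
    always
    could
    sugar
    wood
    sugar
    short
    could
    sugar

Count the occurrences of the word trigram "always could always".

Scanning the 33 overlapping trigram windows for "always could always":
  position 21–23: always could always
  position 23–25: always could always

2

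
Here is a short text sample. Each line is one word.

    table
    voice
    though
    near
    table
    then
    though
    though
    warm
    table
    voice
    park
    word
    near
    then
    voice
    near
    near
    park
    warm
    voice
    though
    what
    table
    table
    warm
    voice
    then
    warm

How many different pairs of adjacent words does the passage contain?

25

29 tokens → 28 bigram windows in total.
Repeated bigrams (each contributes count−1 duplicates):
  table voice: 2
  voice though: 2
  warm voice: 2
3 duplicate windows → 28 − 3 = 25 distinct.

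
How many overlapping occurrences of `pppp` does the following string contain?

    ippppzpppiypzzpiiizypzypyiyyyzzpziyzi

1

Sliding a length-4 window over the 37 characters (34 positions):
  position 2–5: pppp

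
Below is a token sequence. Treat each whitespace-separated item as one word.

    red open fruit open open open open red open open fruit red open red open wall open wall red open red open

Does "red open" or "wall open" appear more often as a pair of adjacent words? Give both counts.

"red open" (6 vs 1)

"red open": 6 occurrences
"wall open": 1 occurrence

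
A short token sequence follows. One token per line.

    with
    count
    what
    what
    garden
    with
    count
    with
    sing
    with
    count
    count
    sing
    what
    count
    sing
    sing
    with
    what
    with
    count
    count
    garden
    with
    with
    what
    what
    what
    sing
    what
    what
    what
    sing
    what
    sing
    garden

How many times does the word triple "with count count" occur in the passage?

2

Scanning the 34 overlapping trigram windows for "with count count":
  position 10–12: with count count
  position 20–22: with count count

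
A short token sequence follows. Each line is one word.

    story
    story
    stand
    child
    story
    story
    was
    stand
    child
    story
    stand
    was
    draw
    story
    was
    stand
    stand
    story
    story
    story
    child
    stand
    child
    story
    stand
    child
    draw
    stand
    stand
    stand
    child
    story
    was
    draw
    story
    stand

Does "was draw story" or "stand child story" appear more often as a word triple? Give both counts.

"stand child story" (4 vs 2)

"was draw story": 2 occurrences
"stand child story": 4 occurrences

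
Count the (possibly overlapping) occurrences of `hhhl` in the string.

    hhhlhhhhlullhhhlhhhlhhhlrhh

Sliding a length-4 window over the 27 characters (24 positions):
  position 1–4: hhhl
  position 6–9: hhhl
  position 13–16: hhhl
  position 17–20: hhhl
  position 21–24: hhhl

5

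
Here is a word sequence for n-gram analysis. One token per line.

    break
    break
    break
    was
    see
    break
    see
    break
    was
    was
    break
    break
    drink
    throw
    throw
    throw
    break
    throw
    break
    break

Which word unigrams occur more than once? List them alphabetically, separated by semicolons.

break; see; throw; was

Unigram counts meeting the condition (more than once):
  break: 10
  see: 2
  throw: 4
  was: 3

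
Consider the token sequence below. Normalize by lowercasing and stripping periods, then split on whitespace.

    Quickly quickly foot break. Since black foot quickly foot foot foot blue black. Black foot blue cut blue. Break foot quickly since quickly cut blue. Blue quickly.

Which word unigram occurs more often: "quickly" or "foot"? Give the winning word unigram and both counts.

"quickly": 6 occurrences
"foot": 7 occurrences

"foot" (7 vs 6)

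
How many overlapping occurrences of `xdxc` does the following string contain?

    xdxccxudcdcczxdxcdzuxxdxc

3

Sliding a length-4 window over the 25 characters (22 positions):
  position 1–4: xdxc
  position 14–17: xdxc
  position 22–25: xdxc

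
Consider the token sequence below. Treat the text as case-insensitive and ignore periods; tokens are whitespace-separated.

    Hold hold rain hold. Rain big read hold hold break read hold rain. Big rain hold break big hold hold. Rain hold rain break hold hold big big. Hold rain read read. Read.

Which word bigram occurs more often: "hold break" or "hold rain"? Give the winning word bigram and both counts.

"hold break": 2 occurrences
"hold rain": 6 occurrences

"hold rain" (6 vs 2)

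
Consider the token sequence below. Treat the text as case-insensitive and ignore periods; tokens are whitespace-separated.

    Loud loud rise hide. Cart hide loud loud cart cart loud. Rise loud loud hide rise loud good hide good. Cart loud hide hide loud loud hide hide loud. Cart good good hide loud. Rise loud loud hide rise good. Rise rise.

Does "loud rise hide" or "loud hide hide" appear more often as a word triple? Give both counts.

"loud rise hide": 1 occurrence
"loud hide hide": 2 occurrences

"loud hide hide" (2 vs 1)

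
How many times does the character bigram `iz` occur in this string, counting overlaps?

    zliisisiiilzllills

Sliding a length-2 window over the 18 characters (17 positions):
  (no match at any position)

0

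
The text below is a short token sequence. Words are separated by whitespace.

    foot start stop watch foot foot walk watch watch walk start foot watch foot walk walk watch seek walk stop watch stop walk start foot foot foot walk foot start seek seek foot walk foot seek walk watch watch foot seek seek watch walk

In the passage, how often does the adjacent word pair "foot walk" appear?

4

Scanning the 43 overlapping bigram windows for "foot walk":
  position 6–7: foot walk
  position 14–15: foot walk
  position 27–28: foot walk
  position 33–34: foot walk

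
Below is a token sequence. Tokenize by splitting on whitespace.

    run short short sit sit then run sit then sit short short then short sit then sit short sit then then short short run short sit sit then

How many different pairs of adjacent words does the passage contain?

13

28 tokens → 27 bigram windows in total.
Repeated bigrams (each contributes count−1 duplicates):
  sit then: 5
  short sit: 4
  short short: 3
  run short: 2
  sit short: 2
  sit sit: 2
  then short: 2
  then sit: 2
14 duplicate windows → 27 − 14 = 13 distinct.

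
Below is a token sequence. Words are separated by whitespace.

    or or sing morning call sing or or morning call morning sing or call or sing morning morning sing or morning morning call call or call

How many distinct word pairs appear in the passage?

26 tokens → 25 bigram windows in total.
Repeated bigrams (each contributes count−1 duplicates):
  morning call: 3
  sing or: 3
  call or: 2
  morning morning: 2
  morning sing: 2
  or call: 2
  or morning: 2
  or or: 2
  … (2 more repeated)
12 duplicate windows → 25 − 12 = 13 distinct.

13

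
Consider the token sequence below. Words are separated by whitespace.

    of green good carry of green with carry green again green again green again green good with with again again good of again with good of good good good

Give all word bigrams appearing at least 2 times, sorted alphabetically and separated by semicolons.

Bigram counts meeting the condition (at least 2 times):
  again green: 3
  good good: 2
  good of: 2
  green again: 3
  green good: 2
  of green: 2

again green; good good; good of; green again; green good; of green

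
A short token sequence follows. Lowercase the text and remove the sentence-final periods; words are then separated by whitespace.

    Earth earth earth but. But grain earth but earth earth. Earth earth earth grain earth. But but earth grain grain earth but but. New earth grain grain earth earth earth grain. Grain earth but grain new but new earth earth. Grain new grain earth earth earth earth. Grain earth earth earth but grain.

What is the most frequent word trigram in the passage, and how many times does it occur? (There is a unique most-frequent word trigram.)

Trigram frequencies (highest first):
  earth earth earth: 8
  grain earth but: 4
  earth earth grain: 4
  earth but but: 3
  earth grain grain: 3
  grain grain earth: 3
  … (20 more, each ≤ 3)

"earth earth earth", 8 times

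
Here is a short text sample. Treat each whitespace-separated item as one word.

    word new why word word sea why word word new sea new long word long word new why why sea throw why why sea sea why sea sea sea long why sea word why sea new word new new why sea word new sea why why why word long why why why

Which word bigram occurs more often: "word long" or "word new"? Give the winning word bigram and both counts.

"word new" (5 vs 2)

"word long": 2 occurrences
"word new": 5 occurrences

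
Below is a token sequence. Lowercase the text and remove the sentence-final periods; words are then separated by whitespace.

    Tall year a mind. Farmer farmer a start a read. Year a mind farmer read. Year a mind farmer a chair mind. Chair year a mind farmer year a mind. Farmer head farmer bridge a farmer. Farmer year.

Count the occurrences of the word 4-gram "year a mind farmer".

5

Scanning the 35 overlapping 4-gram windows for "year a mind farmer":
  position 2–5: year a mind farmer
  position 11–14: year a mind farmer
  position 16–19: year a mind farmer
  position 24–27: year a mind farmer
  position 28–31: year a mind farmer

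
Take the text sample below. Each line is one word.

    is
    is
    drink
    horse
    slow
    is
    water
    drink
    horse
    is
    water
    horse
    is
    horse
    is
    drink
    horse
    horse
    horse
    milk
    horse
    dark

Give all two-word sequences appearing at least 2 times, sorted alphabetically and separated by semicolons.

drink horse; horse horse; horse is; is drink; is water

Bigram counts meeting the condition (at least 2 times):
  drink horse: 3
  horse horse: 2
  horse is: 3
  is drink: 2
  is water: 2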